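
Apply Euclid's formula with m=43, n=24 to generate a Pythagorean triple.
(1273, 2064, 2425)

Euclid's formula: a = m² - n², b = 2mn, c = m² + n²
m = 43, n = 24
a = 43² - 24² = 1849 - 576 = 1273
b = 2 × 43 × 24 = 2064
c = 43² + 24² = 1849 + 576 = 2425
Verification: 1273² + 2064² = 1620529 + 4260096 = 5880625 = 2425² ✓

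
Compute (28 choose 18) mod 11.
0

Using Lucas' theorem:
Write n=28 and k=18 in base 11:
n in base 11: [2, 6]
k in base 11: [1, 7]
C(28,18) mod 11 = ∏ C(n_i, k_i) mod 11
Digit binomials (mod 11): C(2,1) = 2; C(6,7) = 0 (k_i > n_i)
Product: 2 × 0 = 0 ≡ 0 (mod 11)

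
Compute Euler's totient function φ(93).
60

93 = 3 × 31
φ(n) = n × ∏(1 - 1/p) for each prime p dividing n
φ(93) = 93 × (1 - 1/3) × (1 - 1/31) = 60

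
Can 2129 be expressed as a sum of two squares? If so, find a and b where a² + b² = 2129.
23² + 40² (a=23, b=40)

Factorization: 2129 = 2129
By Fermat: n is sum of two squares iff every prime p ≡ 3 (mod 4) appears to even power.
All primes ≡ 3 (mod 4) appear to even power.
Search a = 0, 1, 2, … for 2129 - a² a perfect square: first hit at a = 23: 2129 - 529 = 1600 = 40².
2129 = 23² + 40² = 529 + 1600 ✓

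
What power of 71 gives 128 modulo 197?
21

Baby-step giant-step with step n = ⌈√197⌉ = 15.
Baby steps 71^j mod 197 (j:value) for j=0..14: 0:1, 1:71, 2:116, 3:159, 4:60, 5:123, 6:65, 7:84, 8:54, 9:91, 10:157, 11:115, 12:88, 13:141, 14:161.
Giant-step multiplier: 71^(-15) ≡ 71^(196-15) = 71^181 ≡ 79 (mod 197).
Giant steps γ_i = 128·79^i mod 197: γ_0=128, γ_1=65 (in table at j=6).
x = i·n + j = 1·15 + 6 = 21.
Check: 71^21 ≡ 128 (mod 197).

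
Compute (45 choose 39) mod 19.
7

Using Lucas' theorem:
Write n=45 and k=39 in base 19:
n in base 19: [2, 7]
k in base 19: [2, 1]
C(45,39) mod 19 = ∏ C(n_i, k_i) mod 19
Digit binomials (mod 19): C(2,2) = 1; C(7,1) = 7
Product: 1 × 7 = 7 ≡ 7 (mod 19)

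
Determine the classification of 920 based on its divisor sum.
abundant

Proper divisors of 920: sum = 1 + 2 + 4 + 5 + 8 + 10 + 20 + 23 + 40 + 46 + 92 + 115 + 184 + 230 + 460 = 1240
Since 1240 > 920, 920 is abundant.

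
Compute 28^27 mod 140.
112

Repeated squaring. Binary of 27 = 11011.
28^1 ≡ 28 (mod 140); 28^2 ≡ 84 (mod 140); 28^4 ≡ 56 (mod 140); 28^8 ≡ 56 (mod 140); 28^16 ≡ 56 (mod 140)
28^27 = 28^1 × 28^2 × 28^8 × 28^16 ≡ 112 (mod 140)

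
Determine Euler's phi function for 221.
192

221 = 13 × 17
φ(n) = n × ∏(1 - 1/p) for each prime p dividing n
φ(221) = 221 × (1 - 1/13) × (1 - 1/17) = 192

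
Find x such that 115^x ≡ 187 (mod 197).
120

Baby-step giant-step with step n = ⌈√197⌉ = 15.
Baby steps 115^j mod 197 (j:value) for j=0..14: 0:1, 1:115, 2:26, 3:35, 4:85, 5:122, 6:43, 7:20, 8:133, 9:126, 10:109, 11:124, 12:76, 13:72, 14:6.
Giant-step multiplier: 115^(-15) ≡ 115^(196-15) = 115^181 ≡ 2 (mod 197).
Giant steps γ_i = 187·2^i mod 197: γ_0=187, γ_1=177, γ_2=157, γ_3=117, γ_4=37, γ_5=74, γ_6=148, γ_7=99, γ_8=1 (in table at j=0).
x = i·n + j = 8·15 + 0 = 120.
Check: 115^120 ≡ 187 (mod 197).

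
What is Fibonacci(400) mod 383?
162

Matrix identity: Q^n = [[F_(n+1), F_n], [F_n, F_(n-1)]] with Q = [[1,1],[1,0]].
n = 400 = 110010000₂. Square-and-multiply, entries mod 383:
Q^1 = [[1,1],[1,0]]
Q^3 = (Q^1)²·Q = [[3,2],[2,1]]
Q^6 = (Q^3)² = [[13,8],[8,5]]
Q^12 = (Q^6)² = [[233,144],[144,89]]
Q^25 = (Q^12)²·Q = [[365,340],[340,25]]
Q^50 = (Q^25)² = [[258,82],[82,176]]
Q^100 = (Q^50)² = [[135,352],[352,166]]
Q^200 = (Q^100)² = [[36,244],[244,175]]
Q^400 = (Q^200)² = [[318,162],[162,156]]
F_400 mod 383 = Q^400[0][1] = 162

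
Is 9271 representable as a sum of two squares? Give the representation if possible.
Not possible

Factorization: 9271 = 73 × 127
By Fermat: n is sum of two squares iff every prime p ≡ 3 (mod 4) appears to even power.
Prime(s) ≡ 3 (mod 4) with odd exponent: [(127, 1)]
Therefore 9271 cannot be expressed as a² + b².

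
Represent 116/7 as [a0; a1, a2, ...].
[16; 1, 1, 3]

Euclidean algorithm steps:
116 = 16 × 7 + 4
7 = 1 × 4 + 3
4 = 1 × 3 + 1
3 = 3 × 1 + 0
Continued fraction: [16; 1, 1, 3]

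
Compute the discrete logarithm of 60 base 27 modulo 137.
32

Baby-step giant-step with step n = ⌈√137⌉ = 12.
Baby steps 27^j mod 137 (j:value) for j=0..11: 0:1, 1:27, 2:44, 3:92, 4:18, 5:75, 6:107, 7:12, 8:50, 9:117, 10:8, 11:79.
Giant-step multiplier: 27^(-12) ≡ 27^(136-12) = 27^124 ≡ 65 (mod 137).
Giant steps γ_i = 60·65^i mod 137: γ_0=60, γ_1=64, γ_2=50 (in table at j=8).
x = i·n + j = 2·12 + 8 = 32.
Check: 27^32 ≡ 60 (mod 137).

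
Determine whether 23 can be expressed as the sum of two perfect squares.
Not possible

Factorization: 23 = 23
By Fermat: n is sum of two squares iff every prime p ≡ 3 (mod 4) appears to even power.
Prime(s) ≡ 3 (mod 4) with odd exponent: [(23, 1)]
Therefore 23 cannot be expressed as a² + b².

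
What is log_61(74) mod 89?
31

Baby-step giant-step with step n = ⌈√89⌉ = 10.
Baby steps 61^j mod 89 (j:value) for j=0..9: 0:1, 1:61, 2:72, 3:31, 4:22, 5:7, 6:71, 7:59, 8:39, 9:65.
Giant-step multiplier: 61^(-10) ≡ 61^(88-10) = 61^78 ≡ 20 (mod 89).
Giant steps γ_i = 74·20^i mod 89: γ_0=74, γ_1=56, γ_2=52, γ_3=61 (in table at j=1).
x = i·n + j = 3·10 + 1 = 31.
Check: 61^31 ≡ 74 (mod 89).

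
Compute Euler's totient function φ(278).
138

278 = 2 × 139
φ(n) = n × ∏(1 - 1/p) for each prime p dividing n
φ(278) = 278 × (1 - 1/2) × (1 - 1/139) = 138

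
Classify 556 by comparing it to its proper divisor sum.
deficient

Proper divisors of 556: sum = 1 + 2 + 4 + 139 + 278 = 424
Since 424 < 556, 556 is deficient.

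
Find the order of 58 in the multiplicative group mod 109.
108

109 is prime, so ord(58) divides φ(109) = 108.
Divisors of 108: 1, 2, 3, 4, 6, 9, 12, 18, 27, 36, 54, 108.
Repeated squaring: 58^1 ≡ 58, 58^2 ≡ 94, 58^4 ≡ 7, 58^8 ≡ 49, 58^16 ≡ 3, 58^32 ≡ 9, 58^64 ≡ 81 (mod 109).
Test 58^d mod 109 for each divisor d in increasing order:
58^1 ≡ 58
58^2 ≡ 94
58^3 = 58^2·58^1 ≡ 2
58^4 ≡ 7
58^6 = 58^4·58^2 ≡ 4
58^9 = 58^8·58^1 ≡ 8
58^12 = 58^8·58^4 ≡ 16
58^18 = 58^16·58^2 ≡ 64
58^27 = 58^16·58^8·58^2·58^1 ≡ 76
58^36 = 58^32·58^4 ≡ 63
58^54 = 58^32·58^16·58^4·58^2 ≡ 108
58^108 = 58^64·58^32·58^8·58^4 ≡ 1  ← first divisor giving 1
The order is 108.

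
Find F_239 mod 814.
89

Matrix identity: Q^n = [[F_(n+1), F_n], [F_n, F_(n-1)]] with Q = [[1,1],[1,0]].
n = 239 = 11101111₂. Square-and-multiply, entries mod 814:
Q^1 = [[1,1],[1,0]]
Q^3 = (Q^1)²·Q = [[3,2],[2,1]]
Q^7 = (Q^3)²·Q = [[21,13],[13,8]]
Q^14 = (Q^7)² = [[610,377],[377,233]]
Q^29 = (Q^14)²·Q = [[132,595],[595,351]]
Q^59 = (Q^29)²·Q = [[308,265],[265,43]]
Q^119 = (Q^59)²·Q = [[66,661],[661,219]]
Q^239 = (Q^119)²·Q = [[440,89],[89,351]]
F_239 mod 814 = Q^239[0][1] = 89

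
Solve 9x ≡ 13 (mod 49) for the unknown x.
x ≡ 45 (mod 49)

gcd(9, 49) = 1, which divides 13, so solutions exist.
Find 9^(-1) mod 49 by the extended Euclidean algorithm:
49 = 5 × 9 + 4  ⟹  4 = (1)·49 + (-5)·9
9 = 2 × 4 + 1  ⟹  1 = (-2)·49 + (11)·9
So (11)·9 ≡ 1 (mod 49), i.e. 9^(-1) ≡ 11 (mod 49).
x ≡ 11 × 13 = 143 ≡ 45 (mod 49).
Check: 9 × 45 = 405 ≡ 13 (mod 49).
Unique solution: x ≡ 45 (mod 49)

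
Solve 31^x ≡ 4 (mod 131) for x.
18

Baby-step giant-step with step n = ⌈√131⌉ = 12.
Baby steps 31^j mod 131 (j:value) for j=0..11: 0:1, 1:31, 2:44, 3:54, 4:102, 5:18, 6:34, 7:6, 8:55, 9:2, 10:62, 11:88.
Giant-step multiplier: 31^(-12) ≡ 31^(130-12) = 31^118 ≡ 74 (mod 131).
Giant steps γ_i = 4·74^i mod 131: γ_0=4, γ_1=34 (in table at j=6).
x = i·n + j = 1·12 + 6 = 18.
Check: 31^18 ≡ 4 (mod 131).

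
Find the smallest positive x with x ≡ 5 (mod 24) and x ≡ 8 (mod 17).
365

Using Chinese Remainder Theorem:
M = 24 × 17 = 408
M1 = 17, M2 = 24
y1 = 17^(-1) mod 24 = 17
y2 = 24^(-1) mod 17 = 5
x = (5×17×17 + 8×24×5) mod 408 = 365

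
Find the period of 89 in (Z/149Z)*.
148

149 is prime, so ord(89) divides φ(149) = 148.
Divisors of 148: 1, 2, 4, 37, 74, 148.
Repeated squaring: 89^1 ≡ 89, 89^2 ≡ 24, 89^4 ≡ 129, 89^8 ≡ 102, 89^16 ≡ 123, 89^32 ≡ 80, 89^64 ≡ 142, 89^128 ≡ 49 (mod 149).
Test 89^d mod 149 for each divisor d in increasing order:
89^1 ≡ 89
89^2 ≡ 24
89^4 ≡ 129
89^37 = 89^32·89^4·89^1 ≡ 44
89^74 = 89^64·89^8·89^2 ≡ 148
89^148 = 89^128·89^16·89^4 ≡ 1  ← first divisor giving 1
The order is 148.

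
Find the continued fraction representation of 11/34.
[0; 3, 11]

Euclidean algorithm steps:
11 = 0 × 34 + 11
34 = 3 × 11 + 1
11 = 11 × 1 + 0
Continued fraction: [0; 3, 11]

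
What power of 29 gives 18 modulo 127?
4

Baby-step giant-step with step n = ⌈√127⌉ = 12.
Baby steps 29^j mod 127 (j:value) for j=0..11: 0:1, 1:29, 2:79, 3:5, 4:18, 5:14, 6:25, 7:90, 8:70, 9:125, 10:69, 11:96.
h = 18 is already in the table at j=4, so x = 4.
Check: 29^4 ≡ 18 (mod 127).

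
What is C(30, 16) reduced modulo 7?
6

Using Lucas' theorem:
Write n=30 and k=16 in base 7:
n in base 7: [4, 2]
k in base 7: [2, 2]
C(30,16) mod 7 = ∏ C(n_i, k_i) mod 7
Digit binomials (mod 7): C(4,2) = 6; C(2,2) = 1
Product: 6 × 1 = 6 ≡ 6 (mod 7)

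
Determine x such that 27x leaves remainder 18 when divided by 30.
x ≡ 4 (mod 10)

gcd(27, 30) = 3, which divides 18, so solutions exist.
Divide through by 3: 9x ≡ 6 (mod 10).
Find 9^(-1) mod 10 by the extended Euclidean algorithm:
10 = 1 × 9 + 1  ⟹  1 = (1)·10 + (-1)·9
So (-1)·9 ≡ 1 (mod 10), i.e. 9^(-1) ≡ -1 ≡ 9 (mod 10).
x ≡ 9 × 6 = 54 ≡ 4 (mod 10).
Check: 27 × 4 = 108 ≡ 18 (mod 30).
x ≡ 4 (mod 10), giving 3 solutions mod 30.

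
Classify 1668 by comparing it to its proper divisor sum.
abundant

Proper divisors of 1668: sum = 1 + 2 + 3 + 4 + 6 + 12 + 139 + 278 + 417 + 556 + 834 = 2252
Since 2252 > 1668, 1668 is abundant.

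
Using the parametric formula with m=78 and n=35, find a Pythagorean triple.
(4859, 5460, 7309)

Euclid's formula: a = m² - n², b = 2mn, c = m² + n²
m = 78, n = 35
a = 78² - 35² = 6084 - 1225 = 4859
b = 2 × 78 × 35 = 5460
c = 78² + 35² = 6084 + 1225 = 7309
Verification: 4859² + 5460² = 23609881 + 29811600 = 53421481 = 7309² ✓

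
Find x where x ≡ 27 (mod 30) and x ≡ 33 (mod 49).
327

Using Chinese Remainder Theorem:
M = 30 × 49 = 1470
M1 = 49, M2 = 30
y1 = 49^(-1) mod 30 = 19
y2 = 30^(-1) mod 49 = 18
x = (27×49×19 + 33×30×18) mod 1470 = 327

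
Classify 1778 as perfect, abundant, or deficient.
deficient

Proper divisors of 1778: sum = 1 + 2 + 7 + 14 + 127 + 254 + 889 = 1294
Since 1294 < 1778, 1778 is deficient.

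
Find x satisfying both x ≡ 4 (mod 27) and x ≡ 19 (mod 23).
571

Using Chinese Remainder Theorem:
M = 27 × 23 = 621
M1 = 23, M2 = 27
y1 = 23^(-1) mod 27 = 20
y2 = 27^(-1) mod 23 = 6
x = (4×23×20 + 19×27×6) mod 621 = 571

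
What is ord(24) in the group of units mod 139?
69

139 is prime, so ord(24) divides φ(139) = 138.
Divisors of 138: 1, 2, 3, 6, 23, 46, 69, 138.
Repeated squaring: 24^1 ≡ 24, 24^2 ≡ 20, 24^4 ≡ 122, 24^8 ≡ 11, 24^16 ≡ 121, 24^32 ≡ 46, 24^64 ≡ 31, 24^128 ≡ 127 (mod 139).
Test 24^d mod 139 for each divisor d in increasing order:
24^1 ≡ 24
24^2 ≡ 20
24^3 = 24^2·24^1 ≡ 63
24^6 = 24^4·24^2 ≡ 77
24^23 = 24^16·24^4·24^2·24^1 ≡ 96
24^46 = 24^32·24^8·24^4·24^2 ≡ 42
24^69 = 24^64·24^4·24^1 ≡ 1  ← first divisor giving 1
The order is 69.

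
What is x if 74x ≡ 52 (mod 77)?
x ≡ 34 (mod 77)

gcd(74, 77) = 1, which divides 52, so solutions exist.
Find 74^(-1) mod 77 by the extended Euclidean algorithm:
77 = 1 × 74 + 3  ⟹  3 = (1)·77 + (-1)·74
74 = 24 × 3 + 2  ⟹  2 = (-24)·77 + (25)·74
3 = 1 × 2 + 1  ⟹  1 = (25)·77 + (-26)·74
So (-26)·74 ≡ 1 (mod 77), i.e. 74^(-1) ≡ -26 ≡ 51 (mod 77).
x ≡ 51 × 52 = 2652 ≡ 34 (mod 77).
Check: 74 × 34 = 2516 ≡ 52 (mod 77).
Unique solution: x ≡ 34 (mod 77)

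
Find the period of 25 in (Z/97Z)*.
48

97 is prime, so ord(25) divides φ(97) = 96.
Divisors of 96: 1, 2, 3, 4, 6, 8, 12, 16, 24, 32, 48, 96.
Repeated squaring: 25^1 ≡ 25, 25^2 ≡ 43, 25^4 ≡ 6, 25^8 ≡ 36, 25^16 ≡ 35, 25^32 ≡ 61, 25^64 ≡ 35 (mod 97).
Test 25^d mod 97 for each divisor d in increasing order:
25^1 ≡ 25
25^2 ≡ 43
25^3 = 25^2·25^1 ≡ 8
25^4 ≡ 6
25^6 = 25^4·25^2 ≡ 64
25^8 ≡ 36
25^12 = 25^8·25^4 ≡ 22
25^16 ≡ 35
25^24 = 25^16·25^8 ≡ 96
25^32 ≡ 61
25^48 = 25^32·25^16 ≡ 1  ← first divisor giving 1
The order is 48.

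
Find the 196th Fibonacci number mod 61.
11

Matrix identity: Q^n = [[F_(n+1), F_n], [F_n, F_(n-1)]] with Q = [[1,1],[1,0]].
n = 196 = 11000100₂. Square-and-multiply, entries mod 61:
Q^1 = [[1,1],[1,0]]
Q^3 = (Q^1)²·Q = [[3,2],[2,1]]
Q^6 = (Q^3)² = [[13,8],[8,5]]
Q^12 = (Q^6)² = [[50,22],[22,28]]
Q^24 = (Q^12)² = [[56,8],[8,48]]
Q^49 = (Q^24)²·Q = [[6,28],[28,39]]
Q^98 = (Q^49)² = [[27,40],[40,48]]
Q^196 = (Q^98)² = [[11,11],[11,0]]
F_196 mod 61 = Q^196[0][1] = 11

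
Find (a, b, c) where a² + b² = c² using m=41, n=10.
(1581, 820, 1781)

Euclid's formula: a = m² - n², b = 2mn, c = m² + n²
m = 41, n = 10
a = 41² - 10² = 1681 - 100 = 1581
b = 2 × 41 × 10 = 820
c = 41² + 10² = 1681 + 100 = 1781
Verification: 1581² + 820² = 2499561 + 672400 = 3171961 = 1781² ✓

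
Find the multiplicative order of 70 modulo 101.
50

101 is prime, so ord(70) divides φ(101) = 100.
Divisors of 100: 1, 2, 4, 5, 10, 20, 25, 50, 100.
Repeated squaring: 70^1 ≡ 70, 70^2 ≡ 52, 70^4 ≡ 78, 70^8 ≡ 24, 70^16 ≡ 71, 70^32 ≡ 92, 70^64 ≡ 81 (mod 101).
Test 70^d mod 101 for each divisor d in increasing order:
70^1 ≡ 70
70^2 ≡ 52
70^4 ≡ 78
70^5 = 70^4·70^1 ≡ 6
70^10 = 70^8·70^2 ≡ 36
70^20 = 70^16·70^4 ≡ 84
70^25 = 70^16·70^8·70^1 ≡ 100
70^50 = 70^32·70^16·70^2 ≡ 1  ← first divisor giving 1
The order is 50.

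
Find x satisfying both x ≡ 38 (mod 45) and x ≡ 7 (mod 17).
398

Using Chinese Remainder Theorem:
M = 45 × 17 = 765
M1 = 17, M2 = 45
y1 = 17^(-1) mod 45 = 8
y2 = 45^(-1) mod 17 = 14
x = (38×17×8 + 7×45×14) mod 765 = 398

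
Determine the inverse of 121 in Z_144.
25

gcd(121, 144) = 1, so the inverse exists.
Extended Euclidean algorithm on (144, 121):
144 = 1 × 121 + 23  ⟹  23 = (1)·144 + (-1)·121
121 = 5 × 23 + 6  ⟹  6 = (-5)·144 + (6)·121
23 = 3 × 6 + 5  ⟹  5 = (16)·144 + (-19)·121
6 = 1 × 5 + 1  ⟹  1 = (-21)·144 + (25)·121
So (25)·121 ≡ 1 (mod 144), i.e. 121^(-1) ≡ 25 (mod 144).
Check: 121 × 25 = 3025 ≡ 1 (mod 144)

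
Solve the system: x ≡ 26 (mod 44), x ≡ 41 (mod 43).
686

Using Chinese Remainder Theorem:
M = 44 × 43 = 1892
M1 = 43, M2 = 44
y1 = 43^(-1) mod 44 = 43
y2 = 44^(-1) mod 43 = 1
x = (26×43×43 + 41×44×1) mod 1892 = 686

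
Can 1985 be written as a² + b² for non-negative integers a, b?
7² + 44² (a=7, b=44)

Factorization: 1985 = 5 × 397
By Fermat: n is sum of two squares iff every prime p ≡ 3 (mod 4) appears to even power.
All primes ≡ 3 (mod 4) appear to even power.
Search a = 0, 1, 2, … for 1985 - a² a perfect square: first hit at a = 7: 1985 - 49 = 1936 = 44².
1985 = 7² + 44² = 49 + 1936 ✓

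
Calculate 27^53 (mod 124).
91

Repeated squaring. Binary of 53 = 110101.
27^1 ≡ 27 (mod 124); 27^2 ≡ 109 (mod 124); 27^4 ≡ 101 (mod 124); 27^8 ≡ 33 (mod 124); 27^16 ≡ 97 (mod 124); 27^32 ≡ 109 (mod 124)
27^53 = 27^1 × 27^4 × 27^16 × 27^32 ≡ 91 (mod 124)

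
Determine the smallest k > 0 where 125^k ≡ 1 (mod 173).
172

173 is prime, so ord(125) divides φ(173) = 172.
Divisors of 172: 1, 2, 4, 43, 86, 172.
Repeated squaring: 125^1 ≡ 125, 125^2 ≡ 55, 125^4 ≡ 84, 125^8 ≡ 136, 125^16 ≡ 158, 125^32 ≡ 52, 125^64 ≡ 109, 125^128 ≡ 117 (mod 173).
Test 125^d mod 173 for each divisor d in increasing order:
125^1 ≡ 125
125^2 ≡ 55
125^4 ≡ 84
125^43 = 125^32·125^8·125^2·125^1 ≡ 80
125^86 = 125^64·125^16·125^4·125^2 ≡ 172
125^172 = 125^128·125^32·125^8·125^4 ≡ 1  ← first divisor giving 1
The order is 172.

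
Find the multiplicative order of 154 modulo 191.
19

191 is prime, so ord(154) divides φ(191) = 190.
Divisors of 190: 1, 2, 5, 10, 19, 38, 95, 190.
Repeated squaring: 154^1 ≡ 154, 154^2 ≡ 32, 154^4 ≡ 69, 154^8 ≡ 177, 154^16 ≡ 5, 154^32 ≡ 25, 154^64 ≡ 52, 154^128 ≡ 30 (mod 191).
Test 154^d mod 191 for each divisor d in increasing order:
154^1 ≡ 154
154^2 ≡ 32
154^5 = 154^4·154^1 ≡ 121
154^10 = 154^8·154^2 ≡ 125
154^19 = 154^16·154^2·154^1 ≡ 1  ← first divisor giving 1
The order is 19.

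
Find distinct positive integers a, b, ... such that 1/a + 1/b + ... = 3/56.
1/19 + 1/1064

Greedy algorithm:
3/56: ceiling(56/3) = 19, use 1/19
1/1064: ceiling(1064/1) = 1064, use 1/1064
Result: 3/56 = 1/19 + 1/1064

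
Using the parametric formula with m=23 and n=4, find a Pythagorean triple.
(513, 184, 545)

Euclid's formula: a = m² - n², b = 2mn, c = m² + n²
m = 23, n = 4
a = 23² - 4² = 529 - 16 = 513
b = 2 × 23 × 4 = 184
c = 23² + 4² = 529 + 16 = 545
Verification: 513² + 184² = 263169 + 33856 = 297025 = 545² ✓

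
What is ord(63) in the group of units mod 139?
23

139 is prime, so ord(63) divides φ(139) = 138.
Divisors of 138: 1, 2, 3, 6, 23, 46, 69, 138.
Repeated squaring: 63^1 ≡ 63, 63^2 ≡ 77, 63^4 ≡ 91, 63^8 ≡ 80, 63^16 ≡ 6, 63^32 ≡ 36, 63^64 ≡ 45, 63^128 ≡ 79 (mod 139).
Test 63^d mod 139 for each divisor d in increasing order:
63^1 ≡ 63
63^2 ≡ 77
63^3 = 63^2·63^1 ≡ 125
63^6 = 63^4·63^2 ≡ 57
63^23 = 63^16·63^4·63^2·63^1 ≡ 1  ← first divisor giving 1
The order is 23.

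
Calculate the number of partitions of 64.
1741630

p(n) counts ways to write n as a sum of positive integers (order ignored).
Euler's pentagonal recurrence: p(k) = p(k-1) + p(k-2) - p(k-5) - p(k-7) + p(k-12) + p(k-15) - ... (offsets j(3j∓1)/2, signs ++--, p(0)=1, p(<0)=0).
DP table for k = 0..63: p(0)=1, p(1)=1, p(2)=2, p(3)=3, p(4)=5, p(5)=7, p(6)=11, p(7)=15, p(8)=22, p(9)=30, p(10)=42, p(11)=56, p(12)=77, p(13)=101, p(14)=135, p(15)=176, p(16)=231, p(17)=297, p(18)=385, p(19)=490, p(20)=627, p(21)=792, p(22)=1002, p(23)=1255, p(24)=1575, p(25)=1958, p(26)=2436, p(27)=3010, p(28)=3718, p(29)=4565, p(30)=5604, p(31)=6842, p(32)=8349, p(33)=10143, p(34)=12310, p(35)=14883, p(36)=17977, p(37)=21637, p(38)=26015, p(39)=31185, p(40)=37338, p(41)=44583, p(42)=53174, p(43)=63261, p(44)=75175, p(45)=89134, p(46)=105558, p(47)=124754, p(48)=147273, p(49)=173525, p(50)=204226, p(51)=239943, p(52)=281589, p(53)=329931, p(54)=386155, p(55)=451276, p(56)=526823, p(57)=614154, p(58)=715220, p(59)=831820, p(60)=966467, p(61)=1121505, p(62)=1300156, p(63)=1505499.
Final step: p(64) = p(63) + p(62) - p(59) - p(57) + p(52) + p(49) - p(42) - p(38) + p(29) + p(24) - p(13) - p(7)
= 1505499 + 1300156 - 831820 - 614154 + 281589 + 173525 - 53174 - 26015 + 4565 + 1575 - 101 - 15
= 1741630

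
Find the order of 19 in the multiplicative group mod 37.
36

37 is prime, so ord(19) divides φ(37) = 36.
Divisors of 36: 1, 2, 3, 4, 6, 9, 12, 18, 36.
Repeated squaring: 19^1 ≡ 19, 19^2 ≡ 28, 19^4 ≡ 7, 19^8 ≡ 12, 19^16 ≡ 33, 19^32 ≡ 16 (mod 37).
Test 19^d mod 37 for each divisor d in increasing order:
19^1 ≡ 19
19^2 ≡ 28
19^3 = 19^2·19^1 ≡ 14
19^4 ≡ 7
19^6 = 19^4·19^2 ≡ 11
19^9 = 19^8·19^1 ≡ 6
19^12 = 19^8·19^4 ≡ 10
19^18 = 19^16·19^2 ≡ 36
19^36 = 19^32·19^4 ≡ 1  ← first divisor giving 1
The order is 36.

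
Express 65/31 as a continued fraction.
[2; 10, 3]

Euclidean algorithm steps:
65 = 2 × 31 + 3
31 = 10 × 3 + 1
3 = 3 × 1 + 0
Continued fraction: [2; 10, 3]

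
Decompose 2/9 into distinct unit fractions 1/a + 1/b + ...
1/5 + 1/45

Greedy algorithm:
2/9: ceiling(9/2) = 5, use 1/5
1/45: ceiling(45/1) = 45, use 1/45
Result: 2/9 = 1/5 + 1/45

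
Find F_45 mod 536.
354

Matrix identity: Q^n = [[F_(n+1), F_n], [F_n, F_(n-1)]] with Q = [[1,1],[1,0]].
n = 45 = 101101₂. Square-and-multiply, entries mod 536:
Q^1 = [[1,1],[1,0]]
Q^2 = (Q^1)² = [[2,1],[1,1]]
Q^5 = (Q^2)²·Q = [[8,5],[5,3]]
Q^11 = (Q^5)²·Q = [[144,89],[89,55]]
Q^22 = (Q^11)² = [[249,23],[23,226]]
Q^45 = (Q^22)²·Q = [[23,354],[354,205]]
F_45 mod 536 = Q^45[0][1] = 354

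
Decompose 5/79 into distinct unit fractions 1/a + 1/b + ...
1/16 + 1/1264

Greedy algorithm:
5/79: ceiling(79/5) = 16, use 1/16
1/1264: ceiling(1264/1) = 1264, use 1/1264
Result: 5/79 = 1/16 + 1/1264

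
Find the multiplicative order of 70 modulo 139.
138

139 is prime, so ord(70) divides φ(139) = 138.
Divisors of 138: 1, 2, 3, 6, 23, 46, 69, 138.
Repeated squaring: 70^1 ≡ 70, 70^2 ≡ 35, 70^4 ≡ 113, 70^8 ≡ 120, 70^16 ≡ 83, 70^32 ≡ 78, 70^64 ≡ 107, 70^128 ≡ 51 (mod 139).
Test 70^d mod 139 for each divisor d in increasing order:
70^1 ≡ 70
70^2 ≡ 35
70^3 = 70^2·70^1 ≡ 87
70^6 = 70^4·70^2 ≡ 63
70^23 = 70^16·70^4·70^2·70^1 ≡ 43
70^46 = 70^32·70^8·70^4·70^2 ≡ 42
70^69 = 70^64·70^4·70^1 ≡ 138
70^138 = 70^128·70^8·70^2 ≡ 1  ← first divisor giving 1
The order is 138.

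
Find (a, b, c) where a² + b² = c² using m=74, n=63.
(1507, 9324, 9445)

Euclid's formula: a = m² - n², b = 2mn, c = m² + n²
m = 74, n = 63
a = 74² - 63² = 5476 - 3969 = 1507
b = 2 × 74 × 63 = 9324
c = 74² + 63² = 5476 + 3969 = 9445
Verification: 1507² + 9324² = 2271049 + 86936976 = 89208025 = 9445² ✓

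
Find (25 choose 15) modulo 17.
0

Using Lucas' theorem:
Write n=25 and k=15 in base 17:
n in base 17: [1, 8]
k in base 17: [0, 15]
C(25,15) mod 17 = ∏ C(n_i, k_i) mod 17
Digit binomials (mod 17): C(1,0) = 1; C(8,15) = 0 (k_i > n_i)
Product: 1 × 0 = 0 ≡ 0 (mod 17)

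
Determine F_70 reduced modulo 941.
590

Matrix identity: Q^n = [[F_(n+1), F_n], [F_n, F_(n-1)]] with Q = [[1,1],[1,0]].
n = 70 = 1000110₂. Square-and-multiply, entries mod 941:
Q^1 = [[1,1],[1,0]]
Q^2 = (Q^1)² = [[2,1],[1,1]]
Q^4 = (Q^2)² = [[5,3],[3,2]]
Q^8 = (Q^4)² = [[34,21],[21,13]]
Q^17 = (Q^8)²·Q = [[702,656],[656,46]]
Q^35 = (Q^17)²·Q = [[446,19],[19,427]]
Q^70 = (Q^35)² = [[726,590],[590,136]]
F_70 mod 941 = Q^70[0][1] = 590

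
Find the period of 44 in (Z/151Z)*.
25

151 is prime, so ord(44) divides φ(151) = 150.
Divisors of 150: 1, 2, 3, 5, 6, 10, 15, 25, 30, 50, 75, 150.
Repeated squaring: 44^1 ≡ 44, 44^2 ≡ 124, 44^4 ≡ 125, 44^8 ≡ 72, 44^16 ≡ 50, 44^32 ≡ 84, 44^64 ≡ 110, 44^128 ≡ 20 (mod 151).
Test 44^d mod 151 for each divisor d in increasing order:
44^1 ≡ 44
44^2 ≡ 124
44^3 = 44^2·44^1 ≡ 20
44^5 = 44^4·44^1 ≡ 64
44^6 = 44^4·44^2 ≡ 98
44^10 = 44^8·44^2 ≡ 19
44^15 = 44^8·44^4·44^2·44^1 ≡ 8
44^25 = 44^16·44^8·44^1 ≡ 1  ← first divisor giving 1
The order is 25.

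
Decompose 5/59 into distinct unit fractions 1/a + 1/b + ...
1/12 + 1/708

Greedy algorithm:
5/59: ceiling(59/5) = 12, use 1/12
1/708: ceiling(708/1) = 708, use 1/708
Result: 5/59 = 1/12 + 1/708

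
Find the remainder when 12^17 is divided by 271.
246

Repeated squaring. Binary of 17 = 10001.
12^1 ≡ 12 (mod 271); 12^2 ≡ 144 (mod 271); 12^4 ≡ 140 (mod 271); 12^8 ≡ 88 (mod 271); 12^16 ≡ 156 (mod 271)
12^17 = 12^1 × 12^16 ≡ 246 (mod 271)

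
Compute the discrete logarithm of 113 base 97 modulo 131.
120

Baby-step giant-step with step n = ⌈√131⌉ = 12.
Baby steps 97^j mod 131 (j:value) for j=0..11: 0:1, 1:97, 2:108, 3:127, 4:5, 5:92, 6:16, 7:111, 8:25, 9:67, 10:80, 11:31.
Giant-step multiplier: 97^(-12) ≡ 97^(130-12) = 97^118 ≡ 109 (mod 131).
Giant steps γ_i = 113·109^i mod 131: γ_0=113, γ_1=3, γ_2=65, γ_3=11, γ_4=20, γ_5=84, γ_6=117, γ_7=46, γ_8=36, γ_9=125, γ_10=1 (in table at j=0).
x = i·n + j = 10·12 + 0 = 120.
Check: 97^120 ≡ 113 (mod 131).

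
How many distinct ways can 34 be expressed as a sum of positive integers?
12310

p(n) counts ways to write n as a sum of positive integers (order ignored).
Euler's pentagonal recurrence: p(k) = p(k-1) + p(k-2) - p(k-5) - p(k-7) + p(k-12) + p(k-15) - ... (offsets j(3j∓1)/2, signs ++--, p(0)=1, p(<0)=0).
DP table for k = 0..33: p(0)=1, p(1)=1, p(2)=2, p(3)=3, p(4)=5, p(5)=7, p(6)=11, p(7)=15, p(8)=22, p(9)=30, p(10)=42, p(11)=56, p(12)=77, p(13)=101, p(14)=135, p(15)=176, p(16)=231, p(17)=297, p(18)=385, p(19)=490, p(20)=627, p(21)=792, p(22)=1002, p(23)=1255, p(24)=1575, p(25)=1958, p(26)=2436, p(27)=3010, p(28)=3718, p(29)=4565, p(30)=5604, p(31)=6842, p(32)=8349, p(33)=10143.
Final step: p(34) = p(33) + p(32) - p(29) - p(27) + p(22) + p(19) - p(12) - p(8)
= 10143 + 8349 - 4565 - 3010 + 1002 + 490 - 77 - 22
= 12310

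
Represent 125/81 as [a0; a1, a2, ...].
[1; 1, 1, 5, 3, 2]

Euclidean algorithm steps:
125 = 1 × 81 + 44
81 = 1 × 44 + 37
44 = 1 × 37 + 7
37 = 5 × 7 + 2
7 = 3 × 2 + 1
2 = 2 × 1 + 0
Continued fraction: [1; 1, 1, 5, 3, 2]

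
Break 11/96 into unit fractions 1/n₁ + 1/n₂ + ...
1/9 + 1/288

Greedy algorithm:
11/96: ceiling(96/11) = 9, use 1/9
1/288: ceiling(288/1) = 288, use 1/288
Result: 11/96 = 1/9 + 1/288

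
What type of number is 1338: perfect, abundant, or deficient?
abundant

Proper divisors of 1338: sum = 1 + 2 + 3 + 6 + 223 + 446 + 669 = 1350
Since 1350 > 1338, 1338 is abundant.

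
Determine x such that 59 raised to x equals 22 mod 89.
76

Baby-step giant-step with step n = ⌈√89⌉ = 10.
Baby steps 59^j mod 89 (j:value) for j=0..9: 0:1, 1:59, 2:10, 3:56, 4:11, 5:26, 6:21, 7:82, 8:32, 9:19.
Giant-step multiplier: 59^(-10) ≡ 59^(88-10) = 59^78 ≡ 42 (mod 89).
Giant steps γ_i = 22·42^i mod 89: γ_0=22, γ_1=34, γ_2=4, γ_3=79, γ_4=25, γ_5=71, γ_6=45, γ_7=21 (in table at j=6).
x = i·n + j = 7·10 + 6 = 76.
Check: 59^76 ≡ 22 (mod 89).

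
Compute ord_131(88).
130

131 is prime, so ord(88) divides φ(131) = 130.
Divisors of 130: 1, 2, 5, 10, 13, 26, 65, 130.
Repeated squaring: 88^1 ≡ 88, 88^2 ≡ 15, 88^4 ≡ 94, 88^8 ≡ 59, 88^16 ≡ 75, 88^32 ≡ 123, 88^64 ≡ 64, 88^128 ≡ 35 (mod 131).
Test 88^d mod 131 for each divisor d in increasing order:
88^1 ≡ 88
88^2 ≡ 15
88^5 = 88^4·88^1 ≡ 19
88^10 = 88^8·88^2 ≡ 99
88^13 = 88^8·88^4·88^1 ≡ 73
88^26 = 88^16·88^8·88^2 ≡ 89
88^65 = 88^64·88^1 ≡ 130
88^130 = 88^128·88^2 ≡ 1  ← first divisor giving 1
The order is 130.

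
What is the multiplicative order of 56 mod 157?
26

157 is prime, so ord(56) divides φ(157) = 156.
Divisors of 156: 1, 2, 3, 4, 6, 12, 13, 26, 39, 52, 78, 156.
Repeated squaring: 56^1 ≡ 56, 56^2 ≡ 153, 56^4 ≡ 16, 56^8 ≡ 99, 56^16 ≡ 67, 56^32 ≡ 93, 56^64 ≡ 14, 56^128 ≡ 39 (mod 157).
Test 56^d mod 157 for each divisor d in increasing order:
56^1 ≡ 56
56^2 ≡ 153
56^3 = 56^2·56^1 ≡ 90
56^4 ≡ 16
56^6 = 56^4·56^2 ≡ 93
56^12 = 56^8·56^4 ≡ 14
56^13 = 56^8·56^4·56^1 ≡ 156
56^26 = 56^16·56^8·56^2 ≡ 1  ← first divisor giving 1
The order is 26.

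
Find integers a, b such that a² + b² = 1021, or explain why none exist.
11² + 30² (a=11, b=30)

Factorization: 1021 = 1021
By Fermat: n is sum of two squares iff every prime p ≡ 3 (mod 4) appears to even power.
All primes ≡ 3 (mod 4) appear to even power.
Search a = 0, 1, 2, … for 1021 - a² a perfect square: first hit at a = 11: 1021 - 121 = 900 = 30².
1021 = 11² + 30² = 121 + 900 ✓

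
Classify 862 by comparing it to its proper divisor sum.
deficient

Proper divisors of 862: sum = 1 + 2 + 431 = 434
Since 434 < 862, 862 is deficient.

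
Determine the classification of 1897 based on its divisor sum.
deficient

Proper divisors of 1897: sum = 1 + 7 + 271 = 279
Since 279 < 1897, 1897 is deficient.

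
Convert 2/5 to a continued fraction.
[0; 2, 2]

Euclidean algorithm steps:
2 = 0 × 5 + 2
5 = 2 × 2 + 1
2 = 2 × 1 + 0
Continued fraction: [0; 2, 2]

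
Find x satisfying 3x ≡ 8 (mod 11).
x ≡ 10 (mod 11)

gcd(3, 11) = 1, which divides 8, so solutions exist.
Find 3^(-1) mod 11 by the extended Euclidean algorithm:
11 = 3 × 3 + 2  ⟹  2 = (1)·11 + (-3)·3
3 = 1 × 2 + 1  ⟹  1 = (-1)·11 + (4)·3
So (4)·3 ≡ 1 (mod 11), i.e. 3^(-1) ≡ 4 (mod 11).
x ≡ 4 × 8 = 32 ≡ 10 (mod 11).
Check: 3 × 10 = 30 ≡ 8 (mod 11).
Unique solution: x ≡ 10 (mod 11)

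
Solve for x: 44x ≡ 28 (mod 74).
x ≡ 4 (mod 37)

gcd(44, 74) = 2, which divides 28, so solutions exist.
Divide through by 2: 22x ≡ 14 (mod 37).
Find 22^(-1) mod 37 by the extended Euclidean algorithm:
37 = 1 × 22 + 15  ⟹  15 = (1)·37 + (-1)·22
22 = 1 × 15 + 7  ⟹  7 = (-1)·37 + (2)·22
15 = 2 × 7 + 1  ⟹  1 = (3)·37 + (-5)·22
So (-5)·22 ≡ 1 (mod 37), i.e. 22^(-1) ≡ -5 ≡ 32 (mod 37).
x ≡ 32 × 14 = 448 ≡ 4 (mod 37).
Check: 44 × 4 = 176 ≡ 28 (mod 74).
x ≡ 4 (mod 37), giving 2 solutions mod 74.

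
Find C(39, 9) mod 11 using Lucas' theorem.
0

Using Lucas' theorem:
Write n=39 and k=9 in base 11:
n in base 11: [3, 6]
k in base 11: [0, 9]
C(39,9) mod 11 = ∏ C(n_i, k_i) mod 11
Digit binomials (mod 11): C(3,0) = 1; C(6,9) = 0 (k_i > n_i)
Product: 1 × 0 = 0 ≡ 0 (mod 11)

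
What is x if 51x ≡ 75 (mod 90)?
x ≡ 5 (mod 30)

gcd(51, 90) = 3, which divides 75, so solutions exist.
Divide through by 3: 17x ≡ 25 (mod 30).
Find 17^(-1) mod 30 by the extended Euclidean algorithm:
30 = 1 × 17 + 13  ⟹  13 = (1)·30 + (-1)·17
17 = 1 × 13 + 4  ⟹  4 = (-1)·30 + (2)·17
13 = 3 × 4 + 1  ⟹  1 = (4)·30 + (-7)·17
So (-7)·17 ≡ 1 (mod 30), i.e. 17^(-1) ≡ -7 ≡ 23 (mod 30).
x ≡ 23 × 25 = 575 ≡ 5 (mod 30).
Check: 51 × 5 = 255 ≡ 75 (mod 90).
x ≡ 5 (mod 30), giving 3 solutions mod 90.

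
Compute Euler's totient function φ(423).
276

423 = 3^2 × 47
φ(n) = n × ∏(1 - 1/p) for each prime p dividing n
φ(423) = 423 × (1 - 1/3) × (1 - 1/47) = 276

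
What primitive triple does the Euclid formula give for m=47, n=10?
(2109, 940, 2309)

Euclid's formula: a = m² - n², b = 2mn, c = m² + n²
m = 47, n = 10
a = 47² - 10² = 2209 - 100 = 2109
b = 2 × 47 × 10 = 940
c = 47² + 10² = 2209 + 100 = 2309
Verification: 2109² + 940² = 4447881 + 883600 = 5331481 = 2309² ✓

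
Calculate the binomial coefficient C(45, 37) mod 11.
0

Using Lucas' theorem:
Write n=45 and k=37 in base 11:
n in base 11: [4, 1]
k in base 11: [3, 4]
C(45,37) mod 11 = ∏ C(n_i, k_i) mod 11
Digit binomials (mod 11): C(4,3) = 4; C(1,4) = 0 (k_i > n_i)
Product: 4 × 0 = 0 ≡ 0 (mod 11)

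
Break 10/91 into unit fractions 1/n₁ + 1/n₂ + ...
1/10 + 1/102 + 1/11603 + 1/269247615

Greedy algorithm:
10/91: ceiling(91/10) = 10, use 1/10
9/910: ceiling(910/9) = 102, use 1/102
2/23205: ceiling(23205/2) = 11603, use 1/11603
1/269247615: ceiling(269247615/1) = 269247615, use 1/269247615
Result: 10/91 = 1/10 + 1/102 + 1/11603 + 1/269247615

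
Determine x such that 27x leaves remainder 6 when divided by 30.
x ≡ 8 (mod 10)

gcd(27, 30) = 3, which divides 6, so solutions exist.
Divide through by 3: 9x ≡ 2 (mod 10).
Find 9^(-1) mod 10 by the extended Euclidean algorithm:
10 = 1 × 9 + 1  ⟹  1 = (1)·10 + (-1)·9
So (-1)·9 ≡ 1 (mod 10), i.e. 9^(-1) ≡ -1 ≡ 9 (mod 10).
x ≡ 9 × 2 = 18 ≡ 8 (mod 10).
Check: 27 × 8 = 216 ≡ 6 (mod 30).
x ≡ 8 (mod 10), giving 3 solutions mod 30.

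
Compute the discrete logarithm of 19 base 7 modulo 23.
17

Baby-step giant-step with step n = ⌈√23⌉ = 5.
Baby steps 7^j mod 23 (j:value) for j=0..4: 0:1, 1:7, 2:3, 3:21, 4:9.
Giant-step multiplier: 7^(-5) ≡ 7^(22-5) = 7^17 ≡ 19 (mod 23).
Giant steps γ_i = 19·19^i mod 23: γ_0=19, γ_1=16, γ_2=5, γ_3=3 (in table at j=2).
x = i·n + j = 3·5 + 2 = 17.
Check: 7^17 ≡ 19 (mod 23).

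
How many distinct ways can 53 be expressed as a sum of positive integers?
329931

p(n) counts ways to write n as a sum of positive integers (order ignored).
Euler's pentagonal recurrence: p(k) = p(k-1) + p(k-2) - p(k-5) - p(k-7) + p(k-12) + p(k-15) - ... (offsets j(3j∓1)/2, signs ++--, p(0)=1, p(<0)=0).
DP table for k = 0..52: p(0)=1, p(1)=1, p(2)=2, p(3)=3, p(4)=5, p(5)=7, p(6)=11, p(7)=15, p(8)=22, p(9)=30, p(10)=42, p(11)=56, p(12)=77, p(13)=101, p(14)=135, p(15)=176, p(16)=231, p(17)=297, p(18)=385, p(19)=490, p(20)=627, p(21)=792, p(22)=1002, p(23)=1255, p(24)=1575, p(25)=1958, p(26)=2436, p(27)=3010, p(28)=3718, p(29)=4565, p(30)=5604, p(31)=6842, p(32)=8349, p(33)=10143, p(34)=12310, p(35)=14883, p(36)=17977, p(37)=21637, p(38)=26015, p(39)=31185, p(40)=37338, p(41)=44583, p(42)=53174, p(43)=63261, p(44)=75175, p(45)=89134, p(46)=105558, p(47)=124754, p(48)=147273, p(49)=173525, p(50)=204226, p(51)=239943, p(52)=281589.
Final step: p(53) = p(52) + p(51) - p(48) - p(46) + p(41) + p(38) - p(31) - p(27) + p(18) + p(13) - p(2)
= 281589 + 239943 - 147273 - 105558 + 44583 + 26015 - 6842 - 3010 + 385 + 101 - 2
= 329931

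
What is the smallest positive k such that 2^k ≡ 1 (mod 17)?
8

17 is prime, so ord(2) divides φ(17) = 16.
Divisors of 16: 1, 2, 4, 8, 16.
Repeated squaring: 2^1 ≡ 2, 2^2 ≡ 4, 2^4 ≡ 16, 2^8 ≡ 1, 2^16 ≡ 1 (mod 17).
Test 2^d mod 17 for each divisor d in increasing order:
2^1 ≡ 2
2^2 ≡ 4
2^4 ≡ 16
2^8 ≡ 1  ← first divisor giving 1
The order is 8.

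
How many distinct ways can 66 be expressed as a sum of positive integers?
2323520

p(n) counts ways to write n as a sum of positive integers (order ignored).
Euler's pentagonal recurrence: p(k) = p(k-1) + p(k-2) - p(k-5) - p(k-7) + p(k-12) + p(k-15) - ... (offsets j(3j∓1)/2, signs ++--, p(0)=1, p(<0)=0).
DP table for k = 0..65: p(0)=1, p(1)=1, p(2)=2, p(3)=3, p(4)=5, p(5)=7, p(6)=11, p(7)=15, p(8)=22, p(9)=30, p(10)=42, p(11)=56, p(12)=77, p(13)=101, p(14)=135, p(15)=176, p(16)=231, p(17)=297, p(18)=385, p(19)=490, p(20)=627, p(21)=792, p(22)=1002, p(23)=1255, p(24)=1575, p(25)=1958, p(26)=2436, p(27)=3010, p(28)=3718, p(29)=4565, p(30)=5604, p(31)=6842, p(32)=8349, p(33)=10143, p(34)=12310, p(35)=14883, p(36)=17977, p(37)=21637, p(38)=26015, p(39)=31185, p(40)=37338, p(41)=44583, p(42)=53174, p(43)=63261, p(44)=75175, p(45)=89134, p(46)=105558, p(47)=124754, p(48)=147273, p(49)=173525, p(50)=204226, p(51)=239943, p(52)=281589, p(53)=329931, p(54)=386155, p(55)=451276, p(56)=526823, p(57)=614154, p(58)=715220, p(59)=831820, p(60)=966467, p(61)=1121505, p(62)=1300156, p(63)=1505499, p(64)=1741630, p(65)=2012558.
Final step: p(66) = p(65) + p(64) - p(61) - p(59) + p(54) + p(51) - p(44) - p(40) + p(31) + p(26) - p(15) - p(9)
= 2012558 + 1741630 - 1121505 - 831820 + 386155 + 239943 - 75175 - 37338 + 6842 + 2436 - 176 - 30
= 2323520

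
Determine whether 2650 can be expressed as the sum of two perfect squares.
7² + 51² (a=7, b=51)

Factorization: 2650 = 2 × 5^2 × 53
By Fermat: n is sum of two squares iff every prime p ≡ 3 (mod 4) appears to even power.
All primes ≡ 3 (mod 4) appear to even power.
Search a = 0, 1, 2, … for 2650 - a² a perfect square: first hit at a = 7: 2650 - 49 = 2601 = 51².
2650 = 7² + 51² = 49 + 2601 ✓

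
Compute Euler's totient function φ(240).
64

240 = 2^4 × 3 × 5
φ(n) = n × ∏(1 - 1/p) for each prime p dividing n
φ(240) = 240 × (1 - 1/2) × (1 - 1/3) × (1 - 1/5) = 64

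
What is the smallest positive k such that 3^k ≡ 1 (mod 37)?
18

37 is prime, so ord(3) divides φ(37) = 36.
Divisors of 36: 1, 2, 3, 4, 6, 9, 12, 18, 36.
Repeated squaring: 3^1 ≡ 3, 3^2 ≡ 9, 3^4 ≡ 7, 3^8 ≡ 12, 3^16 ≡ 33, 3^32 ≡ 16 (mod 37).
Test 3^d mod 37 for each divisor d in increasing order:
3^1 ≡ 3
3^2 ≡ 9
3^3 = 3^2·3^1 ≡ 27
3^4 ≡ 7
3^6 = 3^4·3^2 ≡ 26
3^9 = 3^8·3^1 ≡ 36
3^12 = 3^8·3^4 ≡ 10
3^18 = 3^16·3^2 ≡ 1  ← first divisor giving 1
The order is 18.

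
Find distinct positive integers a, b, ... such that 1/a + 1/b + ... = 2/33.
1/17 + 1/561

Greedy algorithm:
2/33: ceiling(33/2) = 17, use 1/17
1/561: ceiling(561/1) = 561, use 1/561
Result: 2/33 = 1/17 + 1/561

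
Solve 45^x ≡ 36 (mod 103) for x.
46

Baby-step giant-step with step n = ⌈√103⌉ = 11.
Baby steps 45^j mod 103 (j:value) for j=0..10: 0:1, 1:45, 2:68, 3:73, 4:92, 5:20, 6:76, 7:21, 8:18, 9:89, 10:91.
Giant-step multiplier: 45^(-11) ≡ 45^(102-11) = 45^91 ≡ 70 (mod 103).
Giant steps γ_i = 36·70^i mod 103: γ_0=36, γ_1=48, γ_2=64, γ_3=51, γ_4=68 (in table at j=2).
x = i·n + j = 4·11 + 2 = 46.
Check: 45^46 ≡ 36 (mod 103).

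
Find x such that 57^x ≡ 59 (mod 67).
60

Baby-step giant-step with step n = ⌈√67⌉ = 9.
Baby steps 57^j mod 67 (j:value) for j=0..8: 0:1, 1:57, 2:33, 3:5, 4:17, 5:31, 6:25, 7:18, 8:21.
Giant-step multiplier: 57^(-9) ≡ 57^(66-9) = 57^57 ≡ 52 (mod 67).
Giant steps γ_i = 59·52^i mod 67: γ_0=59, γ_1=53, γ_2=9, γ_3=66, γ_4=15, γ_5=43, γ_6=25 (in table at j=6).
x = i·n + j = 6·9 + 6 = 60.
Check: 57^60 ≡ 59 (mod 67).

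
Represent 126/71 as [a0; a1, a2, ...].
[1; 1, 3, 2, 3, 2]

Euclidean algorithm steps:
126 = 1 × 71 + 55
71 = 1 × 55 + 16
55 = 3 × 16 + 7
16 = 2 × 7 + 2
7 = 3 × 2 + 1
2 = 2 × 1 + 0
Continued fraction: [1; 1, 3, 2, 3, 2]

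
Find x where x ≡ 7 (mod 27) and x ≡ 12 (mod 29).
331

Using Chinese Remainder Theorem:
M = 27 × 29 = 783
M1 = 29, M2 = 27
y1 = 29^(-1) mod 27 = 14
y2 = 27^(-1) mod 29 = 14
x = (7×29×14 + 12×27×14) mod 783 = 331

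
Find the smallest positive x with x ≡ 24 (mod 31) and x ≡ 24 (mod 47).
24

Using Chinese Remainder Theorem:
M = 31 × 47 = 1457
M1 = 47, M2 = 31
y1 = 47^(-1) mod 31 = 2
y2 = 31^(-1) mod 47 = 44
x = (24×47×2 + 24×31×44) mod 1457 = 24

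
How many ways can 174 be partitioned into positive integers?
397125074750

p(n) counts ways to write n as a sum of positive integers (order ignored).
Euler's pentagonal recurrence: p(k) = p(k-1) + p(k-2) - p(k-5) - p(k-7) + p(k-12) + p(k-15) - ... (offsets j(3j∓1)/2, signs ++--, p(0)=1, p(<0)=0).
DP table for k = 0..173: p(0)=1, p(1)=1, p(2)=2, p(3)=3, p(4)=5, p(5)=7, p(6)=11, p(7)=15, p(8)=22, p(9)=30, p(10)=42, p(11)=56, p(12)=77, p(13)=101, p(14)=135, p(15)=176, p(16)=231, p(17)=297, p(18)=385, p(19)=490, p(20)=627, p(21)=792, p(22)=1002, p(23)=1255, p(24)=1575, p(25)=1958, p(26)=2436, p(27)=3010, p(28)=3718, p(29)=4565, p(30)=5604, p(31)=6842, p(32)=8349, p(33)=10143, p(34)=12310, p(35)=14883, p(36)=17977, p(37)=21637, p(38)=26015, p(39)=31185, p(40)=37338, p(41)=44583, p(42)=53174, p(43)=63261, p(44)=75175, p(45)=89134, p(46)=105558, p(47)=124754, p(48)=147273, p(49)=173525, p(50)=204226, p(51)=239943, p(52)=281589, p(53)=329931, p(54)=386155, p(55)=451276, p(56)=526823, p(57)=614154, p(58)=715220, p(59)=831820, p(60)=966467, p(61)=1121505, p(62)=1300156, p(63)=1505499, p(64)=1741630, p(65)=2012558, p(66)=2323520, p(67)=2679689, p(68)=3087735, p(69)=3554345, p(70)=4087968, p(71)=4697205, p(72)=5392783, p(73)=6185689, p(74)=7089500, p(75)=8118264, p(76)=9289091, p(77)=10619863, p(78)=12132164, p(79)=13848650, p(80)=15796476, p(81)=18004327, p(82)=20506255, p(83)=23338469, p(84)=26543660, p(85)=30167357, p(86)=34262962, p(87)=38887673, p(88)=44108109, p(89)=49995925, p(90)=56634173, p(91)=64112359, p(92)=72533807, p(93)=82010177, p(94)=92669720, p(95)=104651419, p(96)=118114304, p(97)=133230930, p(98)=150198136, p(99)=169229875, p(100)=190569292, p(101)=214481126, p(102)=241265379, p(103)=271248950, p(104)=304801365, p(105)=342325709, p(106)=384276336, p(107)=431149389, p(108)=483502844, p(109)=541946240, p(110)=607163746, p(111)=679903203, p(112)=761002156, p(113)=851376628, p(114)=952050665, p(115)=1064144451, p(116)=1188908248, p(117)=1327710076, p(118)=1482074143, p(119)=1653668665, p(120)=1844349560, p(121)=2056148051, p(122)=2291320912, p(123)=2552338241, p(124)=2841940500, p(125)=3163127352, p(126)=3519222692, p(127)=3913864295, p(128)=4351078600, p(129)=4835271870, p(130)=5371315400, p(131)=5964539504, p(132)=6620830889, p(133)=7346629512, p(134)=8149040695, p(135)=9035836076, p(136)=10015581680, p(137)=11097645016, p(138)=12292341831, p(139)=13610949895, p(140)=15065878135, p(141)=16670689208, p(142)=18440293320, p(143)=20390982757, p(144)=22540654445, p(145)=24908858009, p(146)=27517052599, p(147)=30388671978, p(148)=33549419497, p(149)=37027355200, p(150)=40853235313, p(151)=45060624582, p(152)=49686288421, p(153)=54770336324, p(154)=60356673280, p(155)=66493182097, p(156)=73232243759, p(157)=80630964769, p(158)=88751778802, p(159)=97662728555, p(160)=107438159466, p(161)=118159068427, p(162)=129913904637, p(163)=142798995930, p(164)=156919475295, p(165)=172389800255, p(166)=189334822579, p(167)=207890420102, p(168)=228204732751, p(169)=250438925115, p(170)=274768617130, p(171)=301384802048, p(172)=330495499613, p(173)=362326859895.
Final step: p(174) = p(173) + p(172) - p(169) - p(167) + p(162) + p(159) - p(152) - p(148) + p(139) + p(134) - p(123) - p(117) + p(104) + p(97) - p(82) - p(74) + p(57) + p(48) - p(29) - p(19)
= 362326859895 + 330495499613 - 250438925115 - 207890420102 + 129913904637 + 97662728555 - 49686288421 - 33549419497 + 13610949895 + 8149040695 - 2552338241 - 1327710076 + 304801365 + 133230930 - 20506255 - 7089500 + 614154 + 147273 - 4565 - 490
= 397125074750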